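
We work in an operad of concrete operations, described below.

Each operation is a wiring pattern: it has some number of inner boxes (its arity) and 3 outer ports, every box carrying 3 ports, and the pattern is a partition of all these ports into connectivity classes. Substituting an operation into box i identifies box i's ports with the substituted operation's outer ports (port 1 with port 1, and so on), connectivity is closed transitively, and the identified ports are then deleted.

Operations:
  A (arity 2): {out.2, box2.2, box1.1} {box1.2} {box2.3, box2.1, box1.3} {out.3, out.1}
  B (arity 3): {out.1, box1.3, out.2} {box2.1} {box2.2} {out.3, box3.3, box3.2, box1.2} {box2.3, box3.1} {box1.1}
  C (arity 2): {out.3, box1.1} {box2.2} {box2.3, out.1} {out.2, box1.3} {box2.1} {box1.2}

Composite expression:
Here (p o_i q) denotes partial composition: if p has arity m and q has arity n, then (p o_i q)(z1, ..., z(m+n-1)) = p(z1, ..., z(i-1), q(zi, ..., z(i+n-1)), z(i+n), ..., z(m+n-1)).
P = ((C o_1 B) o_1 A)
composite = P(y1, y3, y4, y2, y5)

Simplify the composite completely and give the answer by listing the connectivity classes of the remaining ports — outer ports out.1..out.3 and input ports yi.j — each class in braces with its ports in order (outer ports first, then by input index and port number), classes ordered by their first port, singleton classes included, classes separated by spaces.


{out.1, y5.3} {out.2, y1.1, y2.2, y2.3, y3.2} {out.3} {y1.2} {y1.3, y3.1, y3.3} {y2.1, y4.3} {y4.1} {y4.2} {y5.1} {y5.2}

Substituting into C glues patterns; closure does the rest.
stage A: inputs (y1, y3), connectivity {out.1, out.3} {out.2, y1.1, y3.2} {y1.2} {y1.3, y3.1, y3.3}, out.j its boundary
stage B: inputs (y1, y3, y4, y2), connectivity {out.1, out.2} {out.3, y1.1, y2.2, y2.3, y3.2} {y1.2} {y1.3, y3.1, y3.3} {y2.1, y4.3} {y4.1} {y4.2}, out.j its boundary
stage C: inputs (y1, y3, y4, y2, y5), connectivity {out.1, y5.3} {out.2, y1.1, y2.2, y2.3, y3.2} {out.3} {y1.2} {y1.3, y3.1, y3.3} {y2.1, y4.3} {y4.1} {y4.2} {y5.1} {y5.2}, out.j its boundary


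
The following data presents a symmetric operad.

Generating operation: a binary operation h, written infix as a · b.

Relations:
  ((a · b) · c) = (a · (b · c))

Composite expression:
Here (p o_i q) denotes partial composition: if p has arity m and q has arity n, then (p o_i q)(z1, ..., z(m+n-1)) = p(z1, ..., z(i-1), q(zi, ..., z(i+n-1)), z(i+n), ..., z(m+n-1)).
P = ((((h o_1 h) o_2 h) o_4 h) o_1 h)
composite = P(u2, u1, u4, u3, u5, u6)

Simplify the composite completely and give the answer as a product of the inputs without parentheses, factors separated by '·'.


u2 · u1 · u4 · u3 · u5 · u6


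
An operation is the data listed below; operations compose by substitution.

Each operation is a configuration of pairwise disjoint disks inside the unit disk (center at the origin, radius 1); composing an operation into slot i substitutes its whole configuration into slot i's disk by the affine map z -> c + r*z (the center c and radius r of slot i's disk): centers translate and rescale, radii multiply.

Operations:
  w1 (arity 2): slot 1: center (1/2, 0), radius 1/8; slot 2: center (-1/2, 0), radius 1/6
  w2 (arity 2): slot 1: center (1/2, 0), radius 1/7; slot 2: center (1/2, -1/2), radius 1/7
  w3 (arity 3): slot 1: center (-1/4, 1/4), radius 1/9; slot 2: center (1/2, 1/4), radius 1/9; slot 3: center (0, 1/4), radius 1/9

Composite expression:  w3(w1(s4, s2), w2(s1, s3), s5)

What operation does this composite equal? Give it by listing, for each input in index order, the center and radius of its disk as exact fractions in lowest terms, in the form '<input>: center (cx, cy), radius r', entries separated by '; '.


s1: center (5/9, 1/4), radius 1/63; s2: center (-11/36, 1/4), radius 1/54; s3: center (5/9, 7/36), radius 1/63; s4: center (-7/36, 1/4), radius 1/72; s5: center (0, 1/4), radius 1/9

Below w3, radii multiply path by path; the s-disk centers shift.
s4 passes through 2 substitutions, ending at center (-7/36, 1/4), radius 1/72
s2 passes through 2 substitutions, ending at center (-11/36, 1/4), radius 1/54
s1 passes through 2 substitutions, ending at center (5/9, 1/4), radius 1/63
s3 passes through 2 substitutions, ending at center (5/9, 7/36), radius 1/63
s5 passes through 1 substitution, ending at center (0, 1/4), radius 1/9


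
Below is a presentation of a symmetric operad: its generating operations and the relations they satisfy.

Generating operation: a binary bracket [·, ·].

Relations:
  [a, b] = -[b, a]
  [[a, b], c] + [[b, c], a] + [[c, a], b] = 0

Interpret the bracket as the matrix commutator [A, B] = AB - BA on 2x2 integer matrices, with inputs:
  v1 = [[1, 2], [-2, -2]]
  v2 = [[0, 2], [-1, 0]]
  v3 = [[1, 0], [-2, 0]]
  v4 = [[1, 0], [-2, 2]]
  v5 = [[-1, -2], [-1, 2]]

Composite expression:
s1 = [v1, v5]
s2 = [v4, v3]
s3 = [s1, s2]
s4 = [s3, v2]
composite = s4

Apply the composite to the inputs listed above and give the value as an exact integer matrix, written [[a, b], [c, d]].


[[96, 0], [0, -96]]

[v1, v5] = [[-6, 0], [9, 6]]
[v4, v3] = [[0, 0], [-4, 0]]
[[v1, v5], [v4, v3]] = [[0, 0], [-48, 0]]
[[[v1, v5], [v4, v3]], v2] = [[96, 0], [0, -96]]


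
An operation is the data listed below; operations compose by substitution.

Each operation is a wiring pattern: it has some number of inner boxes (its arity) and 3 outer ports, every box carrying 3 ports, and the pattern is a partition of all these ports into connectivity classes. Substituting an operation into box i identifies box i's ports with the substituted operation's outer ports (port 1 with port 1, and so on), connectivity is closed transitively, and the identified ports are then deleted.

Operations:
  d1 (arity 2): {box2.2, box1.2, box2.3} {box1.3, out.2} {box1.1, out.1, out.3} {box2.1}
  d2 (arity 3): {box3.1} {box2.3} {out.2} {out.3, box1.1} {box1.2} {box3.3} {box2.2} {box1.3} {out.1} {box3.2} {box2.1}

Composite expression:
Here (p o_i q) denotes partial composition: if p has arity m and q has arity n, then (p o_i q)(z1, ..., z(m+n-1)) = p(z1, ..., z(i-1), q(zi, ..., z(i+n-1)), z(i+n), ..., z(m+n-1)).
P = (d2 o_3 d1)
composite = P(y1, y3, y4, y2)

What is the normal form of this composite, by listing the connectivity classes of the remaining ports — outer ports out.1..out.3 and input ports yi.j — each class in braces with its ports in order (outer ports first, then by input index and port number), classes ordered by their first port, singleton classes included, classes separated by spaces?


After gluing at d2, chains via deleted ports link the y-ports.
the subtree at d1 composes to {out.1, out.3, y4.1} {out.2, y4.3} {y2.1} {y2.2, y2.3, y4.2} on (y4, y2); out.j = own outer ports
the subtree at d2 composes to {out.1} {out.2} {out.3, y1.1} {y1.2} {y1.3} {y2.1} {y2.2, y2.3, y4.2} {y3.1} {y3.2} {y3.3} {y4.1} {y4.3} on (y1, y3, y4, y2); out.j = own outer ports

{out.1} {out.2} {out.3, y1.1} {y1.2} {y1.3} {y2.1} {y2.2, y2.3, y4.2} {y3.1} {y3.2} {y3.3} {y4.1} {y4.3}


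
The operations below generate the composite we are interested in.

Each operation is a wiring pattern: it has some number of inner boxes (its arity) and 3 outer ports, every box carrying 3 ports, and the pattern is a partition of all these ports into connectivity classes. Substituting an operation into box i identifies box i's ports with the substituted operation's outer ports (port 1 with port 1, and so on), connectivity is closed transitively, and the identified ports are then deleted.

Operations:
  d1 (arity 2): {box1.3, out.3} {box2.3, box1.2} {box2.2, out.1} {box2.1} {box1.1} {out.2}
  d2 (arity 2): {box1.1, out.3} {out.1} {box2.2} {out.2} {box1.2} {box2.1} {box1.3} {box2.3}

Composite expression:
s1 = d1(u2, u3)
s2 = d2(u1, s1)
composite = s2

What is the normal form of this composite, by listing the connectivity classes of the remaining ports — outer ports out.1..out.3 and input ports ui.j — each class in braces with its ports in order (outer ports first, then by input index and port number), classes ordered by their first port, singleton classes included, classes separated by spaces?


{out.1} {out.2} {out.3, u1.1} {u1.2} {u1.3} {u2.1} {u2.2, u3.3} {u2.3} {u3.1} {u3.2}

After gluing at d2, chains via deleted ports link the u-ports.
after d1, the pattern on (u2, u3) reads {out.1, u3.2} {out.2} {out.3, u2.3} {u2.1} {u2.2, u3.3} {u3.1} (out.j = its outer ports)
after d2, the pattern on (u1, u2, u3) reads {out.1} {out.2} {out.3, u1.1} {u1.2} {u1.3} {u2.1} {u2.2, u3.3} {u2.3} {u3.1} {u3.2} (out.j = its outer ports)


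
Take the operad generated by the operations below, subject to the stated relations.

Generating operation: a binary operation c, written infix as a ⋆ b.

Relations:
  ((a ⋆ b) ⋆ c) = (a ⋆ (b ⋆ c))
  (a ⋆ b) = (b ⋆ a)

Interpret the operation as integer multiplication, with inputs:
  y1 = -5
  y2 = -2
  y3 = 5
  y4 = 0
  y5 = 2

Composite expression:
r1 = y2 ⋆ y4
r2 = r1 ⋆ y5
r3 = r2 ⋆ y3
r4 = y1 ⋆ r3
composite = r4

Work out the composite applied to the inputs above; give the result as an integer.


(y2 ⋆ y4) = 0
((y2 ⋆ y4) ⋆ y5) = 0
(((y2 ⋆ y4) ⋆ y5) ⋆ y3) = 0
(y1 ⋆ (((y2 ⋆ y4) ⋆ y5) ⋆ y3)) = 0

0


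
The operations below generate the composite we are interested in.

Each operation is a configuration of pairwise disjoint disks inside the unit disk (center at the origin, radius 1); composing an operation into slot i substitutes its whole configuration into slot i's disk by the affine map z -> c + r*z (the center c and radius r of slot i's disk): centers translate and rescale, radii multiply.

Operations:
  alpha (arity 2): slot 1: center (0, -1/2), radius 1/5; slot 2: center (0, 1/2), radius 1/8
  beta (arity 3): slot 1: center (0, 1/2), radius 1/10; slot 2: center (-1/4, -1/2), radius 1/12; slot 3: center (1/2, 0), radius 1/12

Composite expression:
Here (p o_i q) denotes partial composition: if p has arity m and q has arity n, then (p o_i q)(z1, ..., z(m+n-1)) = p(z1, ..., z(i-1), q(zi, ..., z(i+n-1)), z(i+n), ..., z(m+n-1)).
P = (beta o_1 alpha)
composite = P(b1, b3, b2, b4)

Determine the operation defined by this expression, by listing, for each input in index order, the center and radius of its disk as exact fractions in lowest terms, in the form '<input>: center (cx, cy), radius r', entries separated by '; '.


Only the slot chain above each b matters under beta; compose those maps.
b1: after 2 affine steps, its disk has center (0, 9/20), radius 1/50
b3: after 2 affine steps, its disk has center (0, 11/20), radius 1/80
b2: after 1 affine step, its disk has center (-1/4, -1/2), radius 1/12
b4: after 1 affine step, its disk has center (1/2, 0), radius 1/12

b1: center (0, 9/20), radius 1/50; b2: center (-1/4, -1/2), radius 1/12; b3: center (0, 11/20), radius 1/80; b4: center (1/2, 0), radius 1/12


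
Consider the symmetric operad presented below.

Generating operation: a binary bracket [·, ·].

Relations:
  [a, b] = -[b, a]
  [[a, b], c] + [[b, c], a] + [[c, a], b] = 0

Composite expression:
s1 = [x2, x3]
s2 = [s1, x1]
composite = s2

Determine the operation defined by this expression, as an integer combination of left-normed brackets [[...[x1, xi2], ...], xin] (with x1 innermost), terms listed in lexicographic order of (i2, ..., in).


In the tensor algebra, words opening x1 carry the x1-anchored form.
Composite bracket: [[x2, x3], x1]
The bracket unfolds into 4 signed words via [a, b] = ab - ba (2^2 = 4).
Words beginning with x1 determine it all:
  sign of x1x2x3 is -1, so it contributes -[[x1, x2], x3]
  sign of x1x3x2 is +1, so it contributes +[[x1, x3], x2]

-[[x1, x2], x3] + [[x1, x3], x2]


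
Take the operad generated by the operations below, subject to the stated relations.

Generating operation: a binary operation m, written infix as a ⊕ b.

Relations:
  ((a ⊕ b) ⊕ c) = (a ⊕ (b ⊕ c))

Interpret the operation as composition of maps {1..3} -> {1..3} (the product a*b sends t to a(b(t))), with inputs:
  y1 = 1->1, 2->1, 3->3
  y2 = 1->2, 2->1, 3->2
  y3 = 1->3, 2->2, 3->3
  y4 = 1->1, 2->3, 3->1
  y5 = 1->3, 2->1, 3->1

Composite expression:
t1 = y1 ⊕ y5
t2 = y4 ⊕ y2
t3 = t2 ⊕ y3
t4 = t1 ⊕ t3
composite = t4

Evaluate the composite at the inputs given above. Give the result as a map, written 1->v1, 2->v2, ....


1->1, 2->3, 3->1

(y1 ⊕ y5) = 1->3, 2->1, 3->1
(y4 ⊕ y2) = 1->3, 2->1, 3->3
((y4 ⊕ y2) ⊕ y3) = 1->3, 2->1, 3->3
((y1 ⊕ y5) ⊕ ((y4 ⊕ y2) ⊕ y3)) = 1->1, 2->3, 3->1


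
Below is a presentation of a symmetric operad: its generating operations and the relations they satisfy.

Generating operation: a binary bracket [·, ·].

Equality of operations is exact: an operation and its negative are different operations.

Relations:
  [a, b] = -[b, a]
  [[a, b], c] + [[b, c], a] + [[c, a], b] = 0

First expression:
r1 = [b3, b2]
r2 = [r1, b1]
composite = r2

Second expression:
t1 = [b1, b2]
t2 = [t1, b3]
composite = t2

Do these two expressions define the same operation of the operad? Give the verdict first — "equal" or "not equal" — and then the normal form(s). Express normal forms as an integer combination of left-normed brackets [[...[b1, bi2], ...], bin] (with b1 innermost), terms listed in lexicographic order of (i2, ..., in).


not equal: they reduce to [[b1, b2], b3] - [[b1, b3], b2] and [[b1, b2], b3]


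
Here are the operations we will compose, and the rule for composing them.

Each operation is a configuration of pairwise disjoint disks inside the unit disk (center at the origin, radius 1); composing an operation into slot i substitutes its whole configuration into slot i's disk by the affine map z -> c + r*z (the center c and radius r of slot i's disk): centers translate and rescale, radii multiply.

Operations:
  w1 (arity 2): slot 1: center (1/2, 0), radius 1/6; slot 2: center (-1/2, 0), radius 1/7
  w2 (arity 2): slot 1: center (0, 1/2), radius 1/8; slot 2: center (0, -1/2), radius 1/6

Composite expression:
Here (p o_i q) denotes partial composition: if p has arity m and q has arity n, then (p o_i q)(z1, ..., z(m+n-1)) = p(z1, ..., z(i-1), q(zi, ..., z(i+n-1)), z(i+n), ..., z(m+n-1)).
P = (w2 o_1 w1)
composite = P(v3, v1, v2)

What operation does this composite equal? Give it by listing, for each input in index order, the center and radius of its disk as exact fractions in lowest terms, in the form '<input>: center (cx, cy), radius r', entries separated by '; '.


v1: center (-1/16, 1/2), radius 1/56; v2: center (0, -1/2), radius 1/6; v3: center (1/16, 1/2), radius 1/48

Nesting under w2 composes maps z -> c + r*z down each v-path.
v3 passes through 2 substitutions, ending at center (1/16, 1/2), radius 1/48
v1 passes through 2 substitutions, ending at center (-1/16, 1/2), radius 1/56
v2 passes through 1 substitution, ending at center (0, -1/2), radius 1/6


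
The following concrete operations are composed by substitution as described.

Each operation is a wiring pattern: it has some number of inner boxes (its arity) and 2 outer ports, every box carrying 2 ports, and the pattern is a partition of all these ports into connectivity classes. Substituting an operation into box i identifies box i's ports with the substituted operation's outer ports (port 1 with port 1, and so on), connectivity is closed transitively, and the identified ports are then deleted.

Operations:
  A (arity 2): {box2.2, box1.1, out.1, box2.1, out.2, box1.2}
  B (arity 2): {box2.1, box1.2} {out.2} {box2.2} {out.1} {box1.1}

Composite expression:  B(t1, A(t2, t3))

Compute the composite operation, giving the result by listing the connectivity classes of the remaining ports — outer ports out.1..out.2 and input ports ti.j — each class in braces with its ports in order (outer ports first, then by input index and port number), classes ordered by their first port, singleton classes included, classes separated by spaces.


{out.1} {out.2} {t1.1} {t1.2, t2.1, t2.2, t3.1, t3.2}

Reachability decides: close wires over B-identified ports.
after A, the pattern on (t2, t3) reads {out.1, out.2, t2.1, t2.2, t3.1, t3.2} (out.j = its outer ports)
after B, the pattern on (t1, t2, t3) reads {out.1} {out.2} {t1.1} {t1.2, t2.1, t2.2, t3.1, t3.2} (out.j = its outer ports)


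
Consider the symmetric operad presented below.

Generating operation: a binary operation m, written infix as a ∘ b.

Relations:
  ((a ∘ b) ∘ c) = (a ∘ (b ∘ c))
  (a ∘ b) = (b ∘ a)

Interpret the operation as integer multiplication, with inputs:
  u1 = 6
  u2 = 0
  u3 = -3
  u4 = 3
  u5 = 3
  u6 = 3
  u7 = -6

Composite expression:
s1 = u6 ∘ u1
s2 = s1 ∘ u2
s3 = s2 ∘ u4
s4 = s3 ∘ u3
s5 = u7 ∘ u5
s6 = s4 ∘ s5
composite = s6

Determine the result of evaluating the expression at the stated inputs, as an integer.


(u6 ∘ u1) = 18
((u6 ∘ u1) ∘ u2) = 0
(((u6 ∘ u1) ∘ u2) ∘ u4) = 0
((((u6 ∘ u1) ∘ u2) ∘ u4) ∘ u3) = 0
(u7 ∘ u5) = -18
(((((u6 ∘ u1) ∘ u2) ∘ u4) ∘ u3) ∘ (u7 ∘ u5)) = 0

0


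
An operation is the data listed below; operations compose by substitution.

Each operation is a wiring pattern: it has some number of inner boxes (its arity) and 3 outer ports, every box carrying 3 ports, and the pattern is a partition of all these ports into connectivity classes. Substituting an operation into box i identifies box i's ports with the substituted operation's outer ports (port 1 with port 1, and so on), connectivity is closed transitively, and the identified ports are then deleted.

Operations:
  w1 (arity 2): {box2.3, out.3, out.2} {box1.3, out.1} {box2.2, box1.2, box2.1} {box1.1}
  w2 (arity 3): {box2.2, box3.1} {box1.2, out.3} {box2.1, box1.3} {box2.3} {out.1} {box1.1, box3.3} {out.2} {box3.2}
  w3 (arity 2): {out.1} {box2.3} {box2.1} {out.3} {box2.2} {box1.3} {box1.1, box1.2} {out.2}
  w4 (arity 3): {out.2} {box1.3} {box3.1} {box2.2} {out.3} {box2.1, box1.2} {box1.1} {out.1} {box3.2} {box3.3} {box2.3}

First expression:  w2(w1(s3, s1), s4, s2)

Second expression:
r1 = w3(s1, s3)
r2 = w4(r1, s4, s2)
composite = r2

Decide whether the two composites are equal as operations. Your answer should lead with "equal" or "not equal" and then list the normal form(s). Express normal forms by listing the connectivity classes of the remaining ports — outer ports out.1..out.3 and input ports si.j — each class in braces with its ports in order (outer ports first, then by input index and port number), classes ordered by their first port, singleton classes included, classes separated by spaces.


not equal; first: {out.1} {out.2} {out.3, s1.3, s4.1} {s1.1, s1.2, s3.2} {s2.1, s4.2} {s2.2} {s2.3, s3.3} {s3.1} {s4.3}; second: {out.1} {out.2} {out.3} {s1.1, s1.2} {s1.3} {s2.1} {s2.2} {s2.3} {s3.1} {s3.2} {s3.3} {s4.1} {s4.2} {s4.3}

The first composite normalizes to {out.1} {out.2} {out.3, s1.3, s4.1} {s1.1, s1.2, s3.2} {s2.1, s4.2} {s2.2} {s2.3, s3.3} {s3.1} {s4.3}
The second composite normalizes to {out.1} {out.2} {out.3} {s1.1, s1.2} {s1.3} {s2.1} {s2.2} {s2.3} {s3.1} {s3.2} {s3.3} {s4.1} {s4.2} {s4.3}
Different reductions; not equal.


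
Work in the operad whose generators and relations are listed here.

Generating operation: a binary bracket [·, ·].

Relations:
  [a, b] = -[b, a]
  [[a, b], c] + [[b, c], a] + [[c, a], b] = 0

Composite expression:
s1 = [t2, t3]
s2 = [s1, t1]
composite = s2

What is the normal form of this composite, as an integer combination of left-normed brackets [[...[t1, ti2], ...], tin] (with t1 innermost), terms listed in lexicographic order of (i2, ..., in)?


-[[t1, t2], t3] + [[t1, t3], t2]


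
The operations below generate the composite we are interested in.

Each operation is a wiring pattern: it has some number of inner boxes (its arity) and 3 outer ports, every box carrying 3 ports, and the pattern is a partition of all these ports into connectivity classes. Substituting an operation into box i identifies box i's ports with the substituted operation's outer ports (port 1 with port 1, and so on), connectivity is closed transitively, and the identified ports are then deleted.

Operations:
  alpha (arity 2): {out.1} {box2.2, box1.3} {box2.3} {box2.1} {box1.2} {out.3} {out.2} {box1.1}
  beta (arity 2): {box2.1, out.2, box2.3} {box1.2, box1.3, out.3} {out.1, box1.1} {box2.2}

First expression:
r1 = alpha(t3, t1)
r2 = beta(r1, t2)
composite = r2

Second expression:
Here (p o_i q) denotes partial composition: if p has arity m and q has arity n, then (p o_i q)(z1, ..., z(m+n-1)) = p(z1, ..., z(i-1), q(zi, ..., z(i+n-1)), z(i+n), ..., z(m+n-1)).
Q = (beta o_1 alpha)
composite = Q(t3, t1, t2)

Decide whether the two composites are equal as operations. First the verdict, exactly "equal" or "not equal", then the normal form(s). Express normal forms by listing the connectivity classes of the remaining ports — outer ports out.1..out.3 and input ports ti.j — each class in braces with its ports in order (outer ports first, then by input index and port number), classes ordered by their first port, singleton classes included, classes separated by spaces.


equal — both sides give {out.1} {out.2, t2.1, t2.3} {out.3} {t1.1} {t1.2, t3.3} {t1.3} {t2.2} {t3.1} {t3.2}


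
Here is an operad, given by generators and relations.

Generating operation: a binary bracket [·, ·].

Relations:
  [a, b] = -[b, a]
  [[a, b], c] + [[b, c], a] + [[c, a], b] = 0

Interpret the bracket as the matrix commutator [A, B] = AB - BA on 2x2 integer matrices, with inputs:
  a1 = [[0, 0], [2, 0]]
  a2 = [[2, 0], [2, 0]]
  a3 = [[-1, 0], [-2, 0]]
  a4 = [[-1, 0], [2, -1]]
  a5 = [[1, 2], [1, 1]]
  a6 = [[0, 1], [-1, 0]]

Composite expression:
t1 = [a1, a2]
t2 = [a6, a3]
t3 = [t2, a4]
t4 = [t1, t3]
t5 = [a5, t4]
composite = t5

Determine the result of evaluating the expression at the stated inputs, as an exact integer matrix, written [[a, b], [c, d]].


[a1, a2] = [[0, 0], [4, 0]]
[a6, a3] = [[-2, 1], [1, 2]]
[[a6, a3], a4] = [[2, 0], [8, -2]]
[[a1, a2], [[a6, a3], a4]] = [[0, 0], [16, 0]]
[a5, [[a1, a2], [[a6, a3], a4]]] = [[32, 0], [0, -32]]

[[32, 0], [0, -32]]


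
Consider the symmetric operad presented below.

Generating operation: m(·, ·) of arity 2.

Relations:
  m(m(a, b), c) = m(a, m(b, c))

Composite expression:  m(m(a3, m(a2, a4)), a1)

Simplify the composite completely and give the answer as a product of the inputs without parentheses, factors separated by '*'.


a3 * a2 * a4 * a1

Associativity of m dissolves the nesting; only the a-input order survives.
m(a2, a4) collapses to a2 * a4
m(a3, m(a2, a4)) collapses to a3 * a2 * a4
m(m(a3, m(a2, a4)), a1) collapses to a3 * a2 * a4 * a1


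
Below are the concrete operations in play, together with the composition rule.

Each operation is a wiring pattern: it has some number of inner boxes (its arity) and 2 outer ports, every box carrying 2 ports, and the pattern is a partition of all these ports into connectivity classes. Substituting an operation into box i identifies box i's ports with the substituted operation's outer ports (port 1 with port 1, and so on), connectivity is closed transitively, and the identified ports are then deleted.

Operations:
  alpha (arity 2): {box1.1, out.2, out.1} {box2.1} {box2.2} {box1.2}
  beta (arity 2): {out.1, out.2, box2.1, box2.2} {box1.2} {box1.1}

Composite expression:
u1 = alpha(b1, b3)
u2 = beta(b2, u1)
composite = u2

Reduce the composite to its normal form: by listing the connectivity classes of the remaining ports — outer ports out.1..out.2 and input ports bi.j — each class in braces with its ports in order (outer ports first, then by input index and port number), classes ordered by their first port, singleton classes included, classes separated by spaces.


{out.1, out.2, b1.1} {b1.2} {b2.1} {b2.2} {b3.1} {b3.2}

Two ports join when wires chain via beta-identified ports.
after alpha, the pattern on (b1, b3) reads {out.1, out.2, b1.1} {b1.2} {b3.1} {b3.2} (out.j = its outer ports)
after beta, the pattern on (b2, b1, b3) reads {out.1, out.2, b1.1} {b1.2} {b2.1} {b2.2} {b3.1} {b3.2} (out.j = its outer ports)


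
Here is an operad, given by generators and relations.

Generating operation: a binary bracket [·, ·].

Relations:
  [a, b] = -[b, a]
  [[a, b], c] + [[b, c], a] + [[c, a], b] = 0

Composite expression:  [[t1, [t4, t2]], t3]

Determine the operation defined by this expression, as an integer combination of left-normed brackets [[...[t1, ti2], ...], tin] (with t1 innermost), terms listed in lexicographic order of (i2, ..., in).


Antisymmetry and Jacobi reduce to t1-anchored left-normed brackets.
Composite bracket: [[t1, [t4, t2]], t3]
Applying ab - ba throughout gives 8 signed words (2^3 = 8).
Keep just the words that open with t1:
  sign of t1t2t4t3 is -1, so it contributes -[[[t1, t2], t4], t3]
  sign of t1t4t2t3 is +1, so it contributes +[[[t1, t4], t2], t3]

-[[[t1, t2], t4], t3] + [[[t1, t4], t2], t3]


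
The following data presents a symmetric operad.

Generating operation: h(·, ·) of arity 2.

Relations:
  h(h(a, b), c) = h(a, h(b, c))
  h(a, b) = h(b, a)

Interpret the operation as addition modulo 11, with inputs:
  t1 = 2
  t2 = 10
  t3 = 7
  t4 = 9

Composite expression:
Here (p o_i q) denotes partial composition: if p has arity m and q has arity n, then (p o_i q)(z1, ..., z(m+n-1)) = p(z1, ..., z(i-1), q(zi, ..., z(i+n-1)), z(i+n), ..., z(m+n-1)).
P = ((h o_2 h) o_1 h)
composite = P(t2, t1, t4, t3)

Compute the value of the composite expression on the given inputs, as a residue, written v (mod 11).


h(t2, t1) = 1
h(t4, t3) = 5
h(h(t2, t1), h(t4, t3)) = 6

6 (mod 11)


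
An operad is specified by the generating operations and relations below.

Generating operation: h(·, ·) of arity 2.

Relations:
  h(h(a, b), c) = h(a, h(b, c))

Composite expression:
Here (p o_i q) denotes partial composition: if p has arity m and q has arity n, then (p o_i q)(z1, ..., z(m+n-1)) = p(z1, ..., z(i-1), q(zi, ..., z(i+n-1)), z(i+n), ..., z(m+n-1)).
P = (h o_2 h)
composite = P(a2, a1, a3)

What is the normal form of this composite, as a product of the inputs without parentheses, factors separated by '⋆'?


Key point: h is associative — brackets drop, the a-order remains.
h(a1, a3) reduces to a1 ⋆ a3
h(a2, h(a1, a3)) reduces to a2 ⋆ a1 ⋆ a3

a2 ⋆ a1 ⋆ a3


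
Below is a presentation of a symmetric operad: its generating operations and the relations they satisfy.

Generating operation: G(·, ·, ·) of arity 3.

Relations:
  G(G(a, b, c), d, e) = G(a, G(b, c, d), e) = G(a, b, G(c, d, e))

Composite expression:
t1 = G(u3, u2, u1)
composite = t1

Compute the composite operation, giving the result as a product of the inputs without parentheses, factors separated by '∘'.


u3 ∘ u2 ∘ u1


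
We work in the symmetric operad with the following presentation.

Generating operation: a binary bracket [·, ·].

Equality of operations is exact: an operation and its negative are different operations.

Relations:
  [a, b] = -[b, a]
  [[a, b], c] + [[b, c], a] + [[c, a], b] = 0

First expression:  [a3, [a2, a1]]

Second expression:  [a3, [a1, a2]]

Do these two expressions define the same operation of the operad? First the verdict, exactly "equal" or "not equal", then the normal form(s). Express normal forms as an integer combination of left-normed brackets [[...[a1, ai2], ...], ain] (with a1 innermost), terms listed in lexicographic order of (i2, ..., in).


not equal: they reduce to [[a1, a2], a3] and -[[a1, a2], a3]


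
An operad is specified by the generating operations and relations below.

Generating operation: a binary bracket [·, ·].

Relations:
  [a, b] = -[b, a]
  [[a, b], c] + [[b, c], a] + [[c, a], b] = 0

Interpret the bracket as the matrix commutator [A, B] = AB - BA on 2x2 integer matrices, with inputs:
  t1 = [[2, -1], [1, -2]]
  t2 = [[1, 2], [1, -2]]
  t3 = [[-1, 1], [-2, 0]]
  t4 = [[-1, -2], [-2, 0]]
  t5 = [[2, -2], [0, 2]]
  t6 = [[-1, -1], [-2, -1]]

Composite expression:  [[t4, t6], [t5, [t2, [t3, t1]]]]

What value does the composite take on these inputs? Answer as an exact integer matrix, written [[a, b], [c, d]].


[[-88, -100], [152, 88]]

[t4, t6] = [[2, 1], [-2, -2]]
[t3, t1] = [[-1, -3], [-7, 1]]
[t2, [t3, t1]] = [[-11, -5], [19, 11]]
[t5, [t2, [t3, t1]]] = [[-38, -44], [0, 38]]
[[t4, t6], [t5, [t2, [t3, t1]]]] = [[-88, -100], [152, 88]]


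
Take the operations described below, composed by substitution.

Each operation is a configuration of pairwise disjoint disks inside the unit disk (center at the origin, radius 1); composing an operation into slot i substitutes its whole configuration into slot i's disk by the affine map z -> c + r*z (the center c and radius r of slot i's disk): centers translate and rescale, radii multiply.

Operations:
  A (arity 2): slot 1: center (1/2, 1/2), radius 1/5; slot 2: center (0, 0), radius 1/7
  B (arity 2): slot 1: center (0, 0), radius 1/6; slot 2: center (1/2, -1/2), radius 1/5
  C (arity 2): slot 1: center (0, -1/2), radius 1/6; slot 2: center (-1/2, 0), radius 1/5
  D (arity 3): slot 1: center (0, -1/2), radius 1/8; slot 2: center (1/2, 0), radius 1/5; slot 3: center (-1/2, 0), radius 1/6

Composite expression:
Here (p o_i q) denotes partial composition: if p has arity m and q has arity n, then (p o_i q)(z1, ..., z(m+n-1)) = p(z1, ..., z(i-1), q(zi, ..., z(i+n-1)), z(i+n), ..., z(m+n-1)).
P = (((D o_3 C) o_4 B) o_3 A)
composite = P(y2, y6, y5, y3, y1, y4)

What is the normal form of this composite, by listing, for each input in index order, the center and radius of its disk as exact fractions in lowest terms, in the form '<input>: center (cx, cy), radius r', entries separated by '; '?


y1: center (-7/12, 0), radius 1/180; y2: center (0, -1/2), radius 1/8; y3: center (-1/2, -1/12), radius 1/252; y4: center (-17/30, -1/60), radius 1/150; y5: center (-35/72, -5/72), radius 1/180; y6: center (1/2, 0), radius 1/5

Each y-disk chains the slot maps above it in D; radii multiply.
input y2: composing its 1 substitution step yields center (0, -1/2), radius 1/8
input y6: composing its 1 substitution step yields center (1/2, 0), radius 1/5
input y5: composing its 3 substitution steps yields center (-35/72, -5/72), radius 1/180
input y3: composing its 3 substitution steps yields center (-1/2, -1/12), radius 1/252
input y1: composing its 3 substitution steps yields center (-7/12, 0), radius 1/180
input y4: composing its 3 substitution steps yields center (-17/30, -1/60), radius 1/150


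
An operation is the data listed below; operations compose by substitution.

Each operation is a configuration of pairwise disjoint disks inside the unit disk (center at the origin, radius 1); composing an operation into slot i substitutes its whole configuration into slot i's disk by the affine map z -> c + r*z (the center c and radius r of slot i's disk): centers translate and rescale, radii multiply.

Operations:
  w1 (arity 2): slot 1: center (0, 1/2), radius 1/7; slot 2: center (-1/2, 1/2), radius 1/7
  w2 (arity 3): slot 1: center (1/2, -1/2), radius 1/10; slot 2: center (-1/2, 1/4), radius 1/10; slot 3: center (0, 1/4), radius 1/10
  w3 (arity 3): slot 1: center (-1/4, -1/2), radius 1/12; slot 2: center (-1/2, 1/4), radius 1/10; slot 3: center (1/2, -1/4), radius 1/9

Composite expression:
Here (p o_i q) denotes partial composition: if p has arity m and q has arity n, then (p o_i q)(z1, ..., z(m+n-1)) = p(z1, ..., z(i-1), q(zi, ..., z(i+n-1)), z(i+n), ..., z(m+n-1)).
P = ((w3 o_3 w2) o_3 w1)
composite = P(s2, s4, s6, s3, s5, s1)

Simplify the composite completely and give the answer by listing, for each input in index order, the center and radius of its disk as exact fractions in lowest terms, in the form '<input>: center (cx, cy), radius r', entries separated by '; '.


s1: center (1/2, -2/9), radius 1/90; s2: center (-1/4, -1/2), radius 1/12; s3: center (11/20, -3/10), radius 1/630; s4: center (-1/2, 1/4), radius 1/10; s5: center (4/9, -2/9), radius 1/90; s6: center (5/9, -3/10), radius 1/630

Below w3, radii multiply path by path; the s-disk centers shift.
s2: after 1 affine step, its disk has center (-1/4, -1/2), radius 1/12
s4: after 1 affine step, its disk has center (-1/2, 1/4), radius 1/10
s6: after 3 affine steps, its disk has center (5/9, -3/10), radius 1/630
s3: after 3 affine steps, its disk has center (11/20, -3/10), radius 1/630
s5: after 2 affine steps, its disk has center (4/9, -2/9), radius 1/90
s1: after 2 affine steps, its disk has center (1/2, -2/9), radius 1/90


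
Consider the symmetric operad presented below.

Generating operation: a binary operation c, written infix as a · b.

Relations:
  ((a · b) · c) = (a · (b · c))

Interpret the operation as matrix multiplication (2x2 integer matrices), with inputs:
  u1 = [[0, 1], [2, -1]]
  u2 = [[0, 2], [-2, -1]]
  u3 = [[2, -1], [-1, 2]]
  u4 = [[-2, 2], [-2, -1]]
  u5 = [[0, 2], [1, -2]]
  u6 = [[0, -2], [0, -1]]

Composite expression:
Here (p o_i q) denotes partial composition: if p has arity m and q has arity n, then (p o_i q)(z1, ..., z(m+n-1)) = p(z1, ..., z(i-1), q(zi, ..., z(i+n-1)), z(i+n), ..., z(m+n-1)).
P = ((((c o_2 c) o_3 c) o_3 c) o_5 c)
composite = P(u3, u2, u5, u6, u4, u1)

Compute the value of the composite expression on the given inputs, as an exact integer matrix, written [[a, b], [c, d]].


(u5 · u6) = [[0, -2], [0, 0]]
(u4 · u1) = [[4, -4], [-2, -1]]
((u5 · u6) · (u4 · u1)) = [[4, 2], [0, 0]]
(u2 · ((u5 · u6) · (u4 · u1))) = [[0, 0], [-8, -4]]
(u3 · (u2 · ((u5 · u6) · (u4 · u1)))) = [[8, 4], [-16, -8]]

[[8, 4], [-16, -8]]


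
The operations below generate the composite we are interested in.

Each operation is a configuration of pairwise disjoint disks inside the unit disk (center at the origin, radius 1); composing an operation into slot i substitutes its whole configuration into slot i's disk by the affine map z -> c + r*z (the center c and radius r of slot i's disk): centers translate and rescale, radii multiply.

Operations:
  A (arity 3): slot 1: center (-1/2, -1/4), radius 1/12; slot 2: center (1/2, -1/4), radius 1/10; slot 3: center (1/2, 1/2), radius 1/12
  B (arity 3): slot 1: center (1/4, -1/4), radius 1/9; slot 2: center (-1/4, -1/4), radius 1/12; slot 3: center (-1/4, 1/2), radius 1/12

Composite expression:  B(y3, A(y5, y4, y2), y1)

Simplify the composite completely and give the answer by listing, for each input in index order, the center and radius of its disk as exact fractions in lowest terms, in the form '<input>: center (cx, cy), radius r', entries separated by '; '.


Follow each y-input down from B: c' goes to c + r*c', radius to r*r'.
input y3: applying the 1 nested substitution gives center (1/4, -1/4), radius 1/9
input y5: applying the 2 nested substitutions gives center (-7/24, -13/48), radius 1/144
input y4: applying the 2 nested substitutions gives center (-5/24, -13/48), radius 1/120
input y2: applying the 2 nested substitutions gives center (-5/24, -5/24), radius 1/144
input y1: applying the 1 nested substitution gives center (-1/4, 1/2), radius 1/12

y1: center (-1/4, 1/2), radius 1/12; y2: center (-5/24, -5/24), radius 1/144; y3: center (1/4, -1/4), radius 1/9; y4: center (-5/24, -13/48), radius 1/120; y5: center (-7/24, -13/48), radius 1/144


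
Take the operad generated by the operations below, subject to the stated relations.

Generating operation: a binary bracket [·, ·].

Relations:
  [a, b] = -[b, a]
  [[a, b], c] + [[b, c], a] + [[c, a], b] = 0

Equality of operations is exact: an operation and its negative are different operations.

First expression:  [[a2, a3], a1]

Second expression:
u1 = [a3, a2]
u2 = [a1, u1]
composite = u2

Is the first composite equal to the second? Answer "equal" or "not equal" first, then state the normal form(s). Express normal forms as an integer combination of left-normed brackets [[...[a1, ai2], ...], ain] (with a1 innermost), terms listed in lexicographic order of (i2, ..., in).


equal: each reduces to -[[a1, a2], a3] + [[a1, a3], a2]

The first expression reduces to -[[a1, a2], a3] + [[a1, a3], a2]
The second expression reduces to -[[a1, a2], a3] + [[a1, a3], a2]
One common form — equal.


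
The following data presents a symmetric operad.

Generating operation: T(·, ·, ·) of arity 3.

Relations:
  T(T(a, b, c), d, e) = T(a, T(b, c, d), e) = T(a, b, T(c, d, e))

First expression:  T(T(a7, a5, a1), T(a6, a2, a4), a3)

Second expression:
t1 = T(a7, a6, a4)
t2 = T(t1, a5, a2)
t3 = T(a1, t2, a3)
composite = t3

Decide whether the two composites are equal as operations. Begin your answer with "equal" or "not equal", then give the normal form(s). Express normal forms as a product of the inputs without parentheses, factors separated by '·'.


In normal form, the first expression is a7 · a5 · a1 · a6 · a2 · a4 · a3
In normal form, the second expression is a1 · a7 · a6 · a4 · a5 · a2 · a3
They disagree, so not equal.

not equal; first: a7 · a5 · a1 · a6 · a2 · a4 · a3; second: a1 · a7 · a6 · a4 · a5 · a2 · a3


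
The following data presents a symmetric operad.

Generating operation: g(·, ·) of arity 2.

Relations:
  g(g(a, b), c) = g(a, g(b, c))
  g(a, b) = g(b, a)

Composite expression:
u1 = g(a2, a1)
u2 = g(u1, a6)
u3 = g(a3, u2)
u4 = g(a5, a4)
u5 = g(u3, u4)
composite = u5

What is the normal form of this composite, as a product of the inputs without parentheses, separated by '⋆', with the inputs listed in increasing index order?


With g associative and commutative, the a-input set is all that matters.
g(a2, a1) collapses to a2 ⋆ a1
g(g(a2, a1), a6) collapses to a2 ⋆ a1 ⋆ a6
g(a3, g(g(a2, a1), a6)) collapses to a3 ⋆ a2 ⋆ a1 ⋆ a6
g(a5, a4) collapses to a5 ⋆ a4
g(g(a3, g(g(a2, a1), a6)), g(a5, a4)) collapses to a3 ⋆ a2 ⋆ a1 ⋆ a6 ⋆ a5 ⋆ a4
sorting the factors by input index: a1 ⋆ a2 ⋆ a3 ⋆ a4 ⋆ a5 ⋆ a6

a1 ⋆ a2 ⋆ a3 ⋆ a4 ⋆ a5 ⋆ a6


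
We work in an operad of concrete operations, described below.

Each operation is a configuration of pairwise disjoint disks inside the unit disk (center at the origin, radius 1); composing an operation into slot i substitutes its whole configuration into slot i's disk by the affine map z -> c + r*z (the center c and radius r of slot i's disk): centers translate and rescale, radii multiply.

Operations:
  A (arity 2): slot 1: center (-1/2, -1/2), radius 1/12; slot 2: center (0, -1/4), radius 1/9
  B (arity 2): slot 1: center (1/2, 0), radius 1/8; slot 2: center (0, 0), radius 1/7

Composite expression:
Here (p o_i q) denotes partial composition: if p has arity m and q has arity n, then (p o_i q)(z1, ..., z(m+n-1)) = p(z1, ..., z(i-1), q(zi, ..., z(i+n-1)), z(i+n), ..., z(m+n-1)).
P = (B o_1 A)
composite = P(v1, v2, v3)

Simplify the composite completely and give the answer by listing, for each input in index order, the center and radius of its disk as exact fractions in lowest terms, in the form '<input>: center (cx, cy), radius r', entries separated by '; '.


v1: center (7/16, -1/16), radius 1/96; v2: center (1/2, -1/32), radius 1/72; v3: center (0, 0), radius 1/7

Each v-disk chains the slot maps above it in B; radii multiply.
v1 passes through 2 substitutions, ending at center (7/16, -1/16), radius 1/96
v2 passes through 2 substitutions, ending at center (1/2, -1/32), radius 1/72
v3 passes through 1 substitution, ending at center (0, 0), radius 1/7


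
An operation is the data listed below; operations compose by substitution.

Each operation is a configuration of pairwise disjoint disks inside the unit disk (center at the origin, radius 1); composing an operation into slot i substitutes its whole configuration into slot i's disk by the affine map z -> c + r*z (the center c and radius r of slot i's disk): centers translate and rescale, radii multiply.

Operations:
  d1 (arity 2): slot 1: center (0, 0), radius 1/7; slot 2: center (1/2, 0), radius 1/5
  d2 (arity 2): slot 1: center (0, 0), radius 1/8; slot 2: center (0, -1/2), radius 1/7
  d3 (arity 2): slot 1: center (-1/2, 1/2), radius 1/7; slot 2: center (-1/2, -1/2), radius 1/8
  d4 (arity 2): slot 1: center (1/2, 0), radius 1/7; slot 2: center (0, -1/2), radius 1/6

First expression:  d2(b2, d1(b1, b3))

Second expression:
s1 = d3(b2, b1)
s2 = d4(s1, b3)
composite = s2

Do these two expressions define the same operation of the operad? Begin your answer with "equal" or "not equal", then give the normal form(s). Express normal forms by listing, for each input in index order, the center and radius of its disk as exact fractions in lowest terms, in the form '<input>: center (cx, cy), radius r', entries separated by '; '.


not equal — first b1: center (0, -1/2), radius 1/49; b2: center (0, 0), radius 1/8; b3: center (1/14, -1/2), radius 1/35, second b1: center (3/7, -1/14), radius 1/56; b2: center (3/7, 1/14), radius 1/49; b3: center (0, -1/2), radius 1/6

In normal form, the first expression is b1: center (0, -1/2), radius 1/49; b2: center (0, 0), radius 1/8; b3: center (1/14, -1/2), radius 1/35
In normal form, the second expression is b1: center (3/7, -1/14), radius 1/56; b2: center (3/7, 1/14), radius 1/49; b3: center (0, -1/2), radius 1/6
No match — not equal.
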